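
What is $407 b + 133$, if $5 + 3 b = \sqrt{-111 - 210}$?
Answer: $- \frac{1636}{3} + \frac{407 i \sqrt{321}}{3} \approx -545.33 + 2430.7 i$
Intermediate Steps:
$b = - \frac{5}{3} + \frac{i \sqrt{321}}{3}$ ($b = - \frac{5}{3} + \frac{\sqrt{-111 - 210}}{3} = - \frac{5}{3} + \frac{\sqrt{-321}}{3} = - \frac{5}{3} + \frac{i \sqrt{321}}{3} \approx -1.6667 + 5.9722 i$)
$407 b + 133 = 407 \left(- \frac{5}{3} + \frac{i \sqrt{321}}{3}\right) + 133 = \left(- \frac{2035}{3} + \frac{407 i \sqrt{321}}{3}\right) + 133 = - \frac{1636}{3} + \frac{407 i \sqrt{321}}{3}$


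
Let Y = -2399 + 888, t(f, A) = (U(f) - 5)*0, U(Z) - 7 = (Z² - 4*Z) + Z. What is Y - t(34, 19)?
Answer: -1511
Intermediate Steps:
U(Z) = 7 + Z² - 3*Z (U(Z) = 7 + ((Z² - 4*Z) + Z) = 7 + (Z² - 3*Z) = 7 + Z² - 3*Z)
t(f, A) = 0 (t(f, A) = ((7 + f² - 3*f) - 5)*0 = (2 + f² - 3*f)*0 = 0)
Y = -1511
Y - t(34, 19) = -1511 - 1*0 = -1511 + 0 = -1511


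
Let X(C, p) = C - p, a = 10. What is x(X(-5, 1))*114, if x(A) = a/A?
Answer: -190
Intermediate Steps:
x(A) = 10/A
x(X(-5, 1))*114 = (10/(-5 - 1*1))*114 = (10/(-5 - 1))*114 = (10/(-6))*114 = (10*(-⅙))*114 = -5/3*114 = -190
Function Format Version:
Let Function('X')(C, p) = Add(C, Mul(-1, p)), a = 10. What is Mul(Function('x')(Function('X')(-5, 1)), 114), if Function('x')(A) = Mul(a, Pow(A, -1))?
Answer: -190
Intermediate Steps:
Function('x')(A) = Mul(10, Pow(A, -1))
Mul(Function('x')(Function('X')(-5, 1)), 114) = Mul(Mul(10, Pow(Add(-5, Mul(-1, 1)), -1)), 114) = Mul(Mul(10, Pow(Add(-5, -1), -1)), 114) = Mul(Mul(10, Pow(-6, -1)), 114) = Mul(Mul(10, Rational(-1, 6)), 114) = Mul(Rational(-5, 3), 114) = -190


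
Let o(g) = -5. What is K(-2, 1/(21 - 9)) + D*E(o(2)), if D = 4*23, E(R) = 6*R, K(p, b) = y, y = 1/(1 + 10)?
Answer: -30359/11 ≈ -2759.9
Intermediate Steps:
y = 1/11 ≈ 0.090909
K(p, b) = 1/11
D = 92
K(-2, 1/(21 - 9)) + D*E(o(2)) = 1/11 + 92*(6*(-5)) = 1/11 + 92*(-30) = 1/11 - 2760 = -30359/11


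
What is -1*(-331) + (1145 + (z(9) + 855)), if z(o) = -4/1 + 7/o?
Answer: 20950/9 ≈ 2327.8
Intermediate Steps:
z(o) = -4 + 7/o (z(o) = -4*1 + 7/o = -4 + 7/o)
-1*(-331) + (1145 + (z(9) + 855)) = -1*(-331) + (1145 + ((-4 + 7/9) + 855)) = 331 + (1145 + ((-4 + 7*(⅑)) + 855)) = 331 + (1145 + ((-4 + 7/9) + 855)) = 331 + (1145 + (-29/9 + 855)) = 331 + (1145 + 7666/9) = 331 + 17971/9 = 20950/9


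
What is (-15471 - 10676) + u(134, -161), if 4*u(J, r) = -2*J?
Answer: -26214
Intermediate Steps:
u(J, r) = -J/2 (u(J, r) = (-2*J)/4 = -J/2)
(-15471 - 10676) + u(134, -161) = (-15471 - 10676) - ½*134 = -26147 - 67 = -26214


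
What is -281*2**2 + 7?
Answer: -1117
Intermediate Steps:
-281*2**2 + 7 = -281*4 + 7 = -1124 + 7 = -1117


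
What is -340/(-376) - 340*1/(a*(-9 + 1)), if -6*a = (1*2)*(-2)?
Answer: 12155/188 ≈ 64.654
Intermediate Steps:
a = 2/3 (a = -1*2*(-2)/6 = -(-2)/3 = -1/6*(-4) = 2/3 ≈ 0.66667)
-340/(-376) - 340*1/(a*(-9 + 1)) = -340/(-376) - 340*3/(2*(-9 + 1)) = -340*(-1/376) - 340/((2/3)*(-8)) = 85/94 - 340/(-16/3) = 85/94 - 340*(-3/16) = 85/94 + 255/4 = 12155/188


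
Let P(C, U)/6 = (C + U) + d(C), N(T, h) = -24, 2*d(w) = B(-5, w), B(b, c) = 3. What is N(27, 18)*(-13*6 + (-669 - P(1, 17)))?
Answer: 20736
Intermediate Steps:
d(w) = 3/2 (d(w) = (½)*3 = 3/2)
P(C, U) = 9 + 6*C + 6*U (P(C, U) = 6*((C + U) + 3/2) = 6*(3/2 + C + U) = 9 + 6*C + 6*U)
N(27, 18)*(-13*6 + (-669 - P(1, 17))) = -24*(-13*6 + (-669 - (9 + 6*1 + 6*17))) = -24*(-78 + (-669 - (9 + 6 + 102))) = -24*(-78 + (-669 - 1*117)) = -24*(-78 + (-669 - 117)) = -24*(-78 - 786) = -24*(-864) = 20736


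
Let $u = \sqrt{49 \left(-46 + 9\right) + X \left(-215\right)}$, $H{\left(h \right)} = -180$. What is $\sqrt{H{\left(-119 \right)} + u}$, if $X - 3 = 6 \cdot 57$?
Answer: $\sqrt{-180 + 22 i \sqrt{157}} \approx 8.6378 + 15.957 i$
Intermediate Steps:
$X = 345$ ($X = 3 + 6 \cdot 57 = 3 + 342 = 345$)
$u = 22 i \sqrt{157}$ ($u = \sqrt{49 \left(-46 + 9\right) + 345 \left(-215\right)} = \sqrt{49 \left(-37\right) - 74175} = \sqrt{-1813 - 74175} = \sqrt{-75988} = 22 i \sqrt{157} \approx 275.66 i$)
$\sqrt{H{\left(-119 \right)} + u} = \sqrt{-180 + 22 i \sqrt{157}}$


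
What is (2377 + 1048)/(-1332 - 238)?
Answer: -685/314 ≈ -2.1815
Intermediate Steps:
(2377 + 1048)/(-1332 - 238) = 3425/(-1570) = 3425*(-1/1570) = -685/314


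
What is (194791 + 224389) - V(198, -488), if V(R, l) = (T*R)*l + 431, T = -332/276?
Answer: 6957963/23 ≈ 3.0252e+5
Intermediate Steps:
T = -83/69 (T = -332*1/276 = -83/69 ≈ -1.2029)
V(R, l) = 431 - 83*R*l/69 (V(R, l) = (-83*R/69)*l + 431 = -83*R*l/69 + 431 = 431 - 83*R*l/69)
(194791 + 224389) - V(198, -488) = (194791 + 224389) - (431 - 83/69*198*(-488)) = 419180 - (431 + 2673264/23) = 419180 - 1*2683177/23 = 419180 - 2683177/23 = 6957963/23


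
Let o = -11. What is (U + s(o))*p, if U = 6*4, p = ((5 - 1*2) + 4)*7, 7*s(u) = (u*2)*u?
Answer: 2870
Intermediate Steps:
s(u) = 2*u²/7 (s(u) = ((u*2)*u)/7 = ((2*u)*u)/7 = (2*u²)/7 = 2*u²/7)
p = 49 (p = ((5 - 2) + 4)*7 = (3 + 4)*7 = 7*7 = 49)
U = 24
(U + s(o))*p = (24 + (2/7)*(-11)²)*49 = (24 + (2/7)*121)*49 = (24 + 242/7)*49 = (410/7)*49 = 2870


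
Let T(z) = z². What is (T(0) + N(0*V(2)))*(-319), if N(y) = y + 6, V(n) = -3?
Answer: -1914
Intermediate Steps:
N(y) = 6 + y
(T(0) + N(0*V(2)))*(-319) = (0² + (6 + 0*(-3)))*(-319) = (0 + (6 + 0))*(-319) = (0 + 6)*(-319) = 6*(-319) = -1914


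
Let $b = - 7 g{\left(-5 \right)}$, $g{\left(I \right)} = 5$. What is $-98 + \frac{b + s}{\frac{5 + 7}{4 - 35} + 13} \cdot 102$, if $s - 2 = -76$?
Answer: $- \frac{22528}{23} \approx -979.48$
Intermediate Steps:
$s = -74$ ($s = 2 - 76 = -74$)
$b = -35$ ($b = \left(-7\right) 5 = -35$)
$-98 + \frac{b + s}{\frac{5 + 7}{4 - 35} + 13} \cdot 102 = -98 + \frac{-35 - 74}{\frac{5 + 7}{4 - 35} + 13} \cdot 102 = -98 + - \frac{109}{\frac{12}{-31} + 13} \cdot 102 = -98 + - \frac{109}{12 \left(- \frac{1}{31}\right) + 13} \cdot 102 = -98 + - \frac{109}{- \frac{12}{31} + 13} \cdot 102 = -98 + - \frac{109}{\frac{391}{31}} \cdot 102 = -98 + \left(-109\right) \frac{31}{391} \cdot 102 = -98 - \frac{20274}{23} = - \frac{22528}{23}$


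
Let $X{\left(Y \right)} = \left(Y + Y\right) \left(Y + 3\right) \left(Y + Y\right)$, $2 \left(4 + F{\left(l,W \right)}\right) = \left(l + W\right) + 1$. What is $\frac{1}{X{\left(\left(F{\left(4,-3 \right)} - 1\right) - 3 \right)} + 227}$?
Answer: $- \frac{1}{557} \approx -0.0017953$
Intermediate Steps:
$F{\left(l,W \right)} = - \frac{7}{2} + \frac{W}{2} + \frac{l}{2}$ ($F{\left(l,W \right)} = -4 + \frac{\left(l + W\right) + 1}{2} = -4 + \frac{\left(W + l\right) + 1}{2} = -4 + \frac{1 + W + l}{2} = -4 + \left(\frac{1}{2} + \frac{W}{2} + \frac{l}{2}\right) = - \frac{7}{2} + \frac{W}{2} + \frac{l}{2}$)
$X{\left(Y \right)} = 4 Y^{2} \left(3 + Y\right)$ ($X{\left(Y \right)} = 2 Y \left(3 + Y\right) 2 Y = 4 Y^{2} \left(3 + Y\right)$)
$\frac{1}{X{\left(\left(F{\left(4,-3 \right)} - 1\right) - 3 \right)} + 227} = \frac{1}{4 \left(\left(\left(- \frac{7}{2} + \frac{1}{2} \left(-3\right) + \frac{1}{2} \cdot 4\right) - 1\right) - 3\right)^{2} \left(3 + \left(\left(\left(- \frac{7}{2} + \frac{1}{2} \left(-3\right) + \frac{1}{2} \cdot 4\right) - 1\right) - 3\right)\right) + 227} = \frac{1}{4 \left(\left(\left(- \frac{7}{2} - \frac{3}{2} + 2\right) - 1\right) + \left(-3 + 0\right)\right)^{2} \left(3 + \left(\left(\left(- \frac{7}{2} - \frac{3}{2} + 2\right) - 1\right) + \left(-3 + 0\right)\right)\right) + 227} = \frac{1}{4 \left(\left(-3 - 1\right) - 3\right)^{2} \left(3 - 7\right) + 227} = \frac{1}{4 \left(-4 - 3\right)^{2} \left(3 - 7\right) + 227} = \frac{1}{4 \left(-7\right)^{2} \left(3 - 7\right) + 227} = \frac{1}{4 \cdot 49 \left(-4\right) + 227} = \frac{1}{-784 + 227} = \frac{1}{-557} = - \frac{1}{557}$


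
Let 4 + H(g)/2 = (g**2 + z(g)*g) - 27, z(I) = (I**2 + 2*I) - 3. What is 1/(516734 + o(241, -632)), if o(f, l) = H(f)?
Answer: 1/28858754 ≈ 3.4652e-8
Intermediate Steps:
z(I) = -3 + I**2 + 2*I
H(g) = -62 + 2*g**2 + 2*g*(-3 + g**2 + 2*g) (H(g) = -8 + 2*((g**2 + (-3 + g**2 + 2*g)*g) - 27) = -8 + 2*((g**2 + g*(-3 + g**2 + 2*g)) - 27) = -8 + 2*(-27 + g**2 + g*(-3 + g**2 + 2*g)) = -8 + (-54 + 2*g**2 + 2*g*(-3 + g**2 + 2*g)) = -62 + 2*g**2 + 2*g*(-3 + g**2 + 2*g))
o(f, l) = -62 - 6*f + 2*f**3 + 6*f**2
1/(516734 + o(241, -632)) = 1/(516734 + (-62 - 6*241 + 2*241**3 + 6*241**2)) = 1/(516734 + (-62 - 1446 + 2*13997521 + 6*58081)) = 1/(516734 + (-62 - 1446 + 27995042 + 348486)) = 1/(516734 + 28342020) = 1/28858754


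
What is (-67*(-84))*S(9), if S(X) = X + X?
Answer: 101304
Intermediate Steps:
S(X) = 2*X
(-67*(-84))*S(9) = (-67*(-84))*(2*9) = 5628*18 = 101304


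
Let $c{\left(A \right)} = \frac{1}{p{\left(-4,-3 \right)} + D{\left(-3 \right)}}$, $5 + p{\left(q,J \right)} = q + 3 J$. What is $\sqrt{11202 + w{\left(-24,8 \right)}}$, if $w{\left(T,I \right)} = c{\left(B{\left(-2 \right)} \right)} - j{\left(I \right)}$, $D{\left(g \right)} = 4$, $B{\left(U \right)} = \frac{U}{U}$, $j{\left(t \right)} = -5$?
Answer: $\frac{9 \sqrt{27118}}{14} \approx 105.86$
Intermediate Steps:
$B{\left(U \right)} = 1$
$p{\left(q,J \right)} = -5 + q + 3 J$ ($p{\left(q,J \right)} = -5 + \left(q + 3 J\right) = -5 + q + 3 J$)
$c{\left(A \right)} = - \frac{1}{14}$ ($c{\left(A \right)} = \frac{1}{\left(-5 - 4 + 3 \left(-3\right)\right) + 4} = \frac{1}{\left(-5 - 4 - 9\right) + 4} = \frac{1}{-18 + 4} = \frac{1}{-14} = - \frac{1}{14}$)
$w{\left(T,I \right)} = \frac{69}{14}$ ($w{\left(T,I \right)} = - \frac{1}{14} - -5 = - \frac{1}{14} + 5 = \frac{69}{14}$)
$\sqrt{11202 + w{\left(-24,8 \right)}} = \sqrt{11202 + \frac{69}{14}} = \sqrt{\frac{156897}{14}} = \frac{9 \sqrt{27118}}{14}$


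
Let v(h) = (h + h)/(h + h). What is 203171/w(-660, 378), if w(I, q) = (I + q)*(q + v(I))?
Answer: -203171/106878 ≈ -1.9010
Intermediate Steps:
v(h) = 1 (v(h) = (2*h)/((2*h)) = (2*h)*(1/(2*h)) = 1)
w(I, q) = (1 + q)*(I + q) (w(I, q) = (I + q)*(q + 1) = (I + q)*(1 + q) = (1 + q)*(I + q))
203171/w(-660, 378) = 203171/(-660 + 378 + 378² - 660*378) = 203171/(-660 + 378 + 142884 - 249480) = 203171/(-106878) = 203171*(-1/106878) = -203171/106878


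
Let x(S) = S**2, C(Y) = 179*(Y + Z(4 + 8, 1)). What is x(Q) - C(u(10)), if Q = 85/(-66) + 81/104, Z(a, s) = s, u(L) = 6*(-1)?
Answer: 10544920489/11778624 ≈ 895.26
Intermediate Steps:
u(L) = -6
Q = -1747/3432 (Q = 85*(-1/66) + 81*(1/104) = -85/66 + 81/104 = -1747/3432 ≈ -0.50903)
C(Y) = 179 + 179*Y (C(Y) = 179*(Y + 1) = 179*(1 + Y) = 179 + 179*Y)
x(Q) - C(u(10)) = (-1747/3432)**2 - (179 + 179*(-6)) = 3052009/11778624 - (179 - 1074) = 3052009/11778624 - 1*(-895) = 3052009/11778624 + 895 = 10544920489/11778624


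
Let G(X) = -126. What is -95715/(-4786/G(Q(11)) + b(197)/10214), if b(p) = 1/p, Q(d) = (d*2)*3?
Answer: -12133403287110/4815094157 ≈ -2519.9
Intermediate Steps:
Q(d) = 6*d (Q(d) = (2*d)*3 = 6*d)
-95715/(-4786/G(Q(11)) + b(197)/10214) = -95715/(-4786/(-126) + 1/(197*10214)) = -95715/(-4786*(-1/126) + (1/197)*(1/10214)) = -95715/(2393/63 + 1/2012158) = -95715/4815094157/126765954 = -95715*126765954/4815094157 = -12133403287110/4815094157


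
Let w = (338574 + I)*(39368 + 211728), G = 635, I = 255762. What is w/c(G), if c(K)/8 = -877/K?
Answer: -11845559260320/877 ≈ -1.3507e+10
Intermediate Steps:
w = 149235392256 (w = (338574 + 255762)*(39368 + 211728) = 594336*251096 = 149235392256)
c(K) = -7016/K (c(K) = 8*(-877/K) = -7016/K)
w/c(G) = 149235392256/((-7016/635)) = 149235392256/((-7016*1/635)) = 149235392256/(-7016/635) = 149235392256*(-635/7016) = -11845559260320/877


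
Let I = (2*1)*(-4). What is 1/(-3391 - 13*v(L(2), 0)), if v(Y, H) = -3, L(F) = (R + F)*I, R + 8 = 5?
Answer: -1/3352 ≈ -0.00029833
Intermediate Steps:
R = -3 (R = -8 + 5 = -3)
I = -8 (I = 2*(-4) = -8)
L(F) = 24 - 8*F (L(F) = (-3 + F)*(-8) = 24 - 8*F)
1/(-3391 - 13*v(L(2), 0)) = 1/(-3391 - 13*(-3)) = 1/(-3391 + 39) = 1/(-3352) = -1/3352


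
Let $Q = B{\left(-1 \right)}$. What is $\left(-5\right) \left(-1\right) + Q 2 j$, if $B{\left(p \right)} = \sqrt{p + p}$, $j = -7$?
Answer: $5 - 14 i \sqrt{2} \approx 5.0 - 19.799 i$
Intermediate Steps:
$B{\left(p \right)} = \sqrt{2} \sqrt{p}$ ($B{\left(p \right)} = \sqrt{2 p} = \sqrt{2} \sqrt{p}$)
$Q = i \sqrt{2}$ ($Q = \sqrt{2} \sqrt{-1} = \sqrt{2} i = i \sqrt{2} \approx 1.4142 i$)
$\left(-5\right) \left(-1\right) + Q 2 j = \left(-5\right) \left(-1\right) + i \sqrt{2} \cdot 2 \left(-7\right) = 5 + 2 i \sqrt{2} \left(-7\right) = 5 - 14 i \sqrt{2}$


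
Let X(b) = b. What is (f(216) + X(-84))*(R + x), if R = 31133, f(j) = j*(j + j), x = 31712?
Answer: 5858913660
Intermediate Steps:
f(j) = 2*j**2 (f(j) = j*(2*j) = 2*j**2)
(f(216) + X(-84))*(R + x) = (2*216**2 - 84)*(31133 + 31712) = (2*46656 - 84)*62845 = (93312 - 84)*62845 = 93228*62845 = 5858913660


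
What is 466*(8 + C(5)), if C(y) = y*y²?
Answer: 61978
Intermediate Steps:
C(y) = y³
466*(8 + C(5)) = 466*(8 + 5³) = 466*(8 + 125) = 466*133 = 61978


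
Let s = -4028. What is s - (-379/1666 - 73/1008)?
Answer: -483130681/119952 ≈ -4027.7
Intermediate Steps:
s - (-379/1666 - 73/1008) = -4028 - (-379/1666 - 73/1008) = -4028 - 1*(-35975/119952) = -4028 + 35975/119952 = -483130681/119952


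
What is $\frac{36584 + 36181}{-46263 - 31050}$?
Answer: $- \frac{24255}{25771} \approx -0.94117$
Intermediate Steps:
$\frac{36584 + 36181}{-46263 - 31050} = \frac{72765}{-77313} = 72765 \left(- \frac{1}{77313}\right) = - \frac{24255}{25771}$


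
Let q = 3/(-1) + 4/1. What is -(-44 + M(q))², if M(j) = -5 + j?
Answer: -2304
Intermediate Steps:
q = 1 (q = 3*(-1) + 4*1 = -3 + 4 = 1)
-(-44 + M(q))² = -(-44 + (-5 + 1))² = -(-44 - 4)² = -1*(-48)² = -1*2304 = -2304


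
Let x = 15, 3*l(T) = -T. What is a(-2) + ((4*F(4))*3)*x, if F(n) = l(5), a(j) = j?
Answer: -302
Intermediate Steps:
l(T) = -T/3 (l(T) = (-T)/3 = -T/3)
F(n) = -5/3 (F(n) = -⅓*5 = -5/3)
a(-2) + ((4*F(4))*3)*x = -2 + ((4*(-5/3))*3)*15 = -2 - 20/3*3*15 = -2 - 20*15 = -2 - 300 = -302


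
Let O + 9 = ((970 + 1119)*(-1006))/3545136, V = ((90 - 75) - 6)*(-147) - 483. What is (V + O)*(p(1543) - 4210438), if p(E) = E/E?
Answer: 645251813458439/84408 ≈ 7.6444e+9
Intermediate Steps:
p(E) = 1
V = -1806 (V = (15 - 6)*(-147) - 483 = 9*(-147) - 483 = -1323 - 483 = -1806)
O = -17003879/1772568 (O = -9 + ((970 + 1119)*(-1006))/3545136 = -9 + (2089*(-1006))*(1/3545136) = -9 - 2101534*1/3545136 = -9 - 1050767/1772568 = -17003879/1772568 ≈ -9.5928)
(V + O)*(p(1543) - 4210438) = (-1806 - 17003879/1772568)*(1 - 4210438) = -3218261687/1772568*(-4210437) = 645251813458439/84408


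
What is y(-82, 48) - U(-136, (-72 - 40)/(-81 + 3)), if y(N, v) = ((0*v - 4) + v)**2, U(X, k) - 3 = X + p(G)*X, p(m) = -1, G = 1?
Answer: 1933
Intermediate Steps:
U(X, k) = 3 (U(X, k) = 3 + (X - X) = 3 + 0 = 3)
y(N, v) = (-4 + v)**2 (y(N, v) = ((0 - 4) + v)**2 = (-4 + v)**2)
y(-82, 48) - U(-136, (-72 - 40)/(-81 + 3)) = (-4 + 48)**2 - 1*3 = 44**2 - 3 = 1936 - 3 = 1933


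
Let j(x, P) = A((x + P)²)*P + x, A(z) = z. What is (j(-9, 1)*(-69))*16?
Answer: -60720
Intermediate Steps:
j(x, P) = x + P*(P + x)² (j(x, P) = (x + P)²*P + x = (P + x)²*P + x = P*(P + x)² + x = x + P*(P + x)²)
(j(-9, 1)*(-69))*16 = ((-9 + 1*(1 - 9)²)*(-69))*16 = ((-9 + 1*(-8)²)*(-69))*16 = ((-9 + 1*64)*(-69))*16 = ((-9 + 64)*(-69))*16 = (55*(-69))*16 = -3795*16 = -60720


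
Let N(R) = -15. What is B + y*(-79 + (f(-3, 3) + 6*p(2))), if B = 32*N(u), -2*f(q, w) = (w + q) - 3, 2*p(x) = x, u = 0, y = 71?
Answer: -11113/2 ≈ -5556.5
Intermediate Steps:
p(x) = x/2
f(q, w) = 3/2 - q/2 - w/2 (f(q, w) = -((w + q) - 3)/2 = -((q + w) - 3)/2 = -(-3 + q + w)/2 = 3/2 - q/2 - w/2)
B = -480 (B = 32*(-15) = -480)
B + y*(-79 + (f(-3, 3) + 6*p(2))) = -480 + 71*(-79 + ((3/2 - 1/2*(-3) - 1/2*3) + 6*((1/2)*2))) = -480 + 71*(-79 + ((3/2 + 3/2 - 3/2) + 6*1)) = -480 + 71*(-79 + (3/2 + 6)) = -480 + 71*(-79 + 15/2) = -480 + 71*(-143/2) = -480 - 10153/2 = -11113/2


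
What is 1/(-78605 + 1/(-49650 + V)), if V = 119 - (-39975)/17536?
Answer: -868535641/68271244078341 ≈ -1.2722e-5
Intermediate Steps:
V = 2126759/17536 (V = 119 - (-39975)/17536 = 119 - 1*(-39975/17536) = 119 + 39975/17536 = 2126759/17536 ≈ 121.28)
1/(-78605 + 1/(-49650 + V)) = 1/(-78605 + 1/(-49650 + 2126759/17536)) = 1/(-78605 + 1/(-868535641/17536)) = 1/(-78605 - 17536/868535641) = 1/(-68271244078341/868535641) = -868535641/68271244078341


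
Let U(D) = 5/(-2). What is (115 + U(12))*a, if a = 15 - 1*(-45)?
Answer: 6750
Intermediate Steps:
U(D) = -5/2 (U(D) = 5*(-½) = -5/2)
a = 60 (a = 15 + 45 = 60)
(115 + U(12))*a = (115 - 5/2)*60 = (225/2)*60 = 6750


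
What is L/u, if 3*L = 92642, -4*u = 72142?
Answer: -185284/108213 ≈ -1.7122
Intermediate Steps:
u = -36071/2 (u = -¼*72142 = -36071/2 ≈ -18036.)
L = 92642/3 (L = (⅓)*92642 = 92642/3 ≈ 30881.)
L/u = 92642/(3*(-36071/2)) = (92642/3)*(-2/36071) = -185284/108213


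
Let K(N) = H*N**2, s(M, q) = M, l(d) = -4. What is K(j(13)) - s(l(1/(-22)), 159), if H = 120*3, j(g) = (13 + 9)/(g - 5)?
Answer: 5453/2 ≈ 2726.5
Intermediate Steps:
j(g) = 22/(-5 + g)
H = 360
K(N) = 360*N**2
K(j(13)) - s(l(1/(-22)), 159) = 360*(22/(-5 + 13))**2 - 1*(-4) = 360*(22/8)**2 + 4 = 360*(22*(1/8))**2 + 4 = 360*(11/4)**2 + 4 = 360*(121/16) + 4 = 5445/2 + 4 = 5453/2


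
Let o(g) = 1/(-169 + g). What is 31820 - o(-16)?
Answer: 5886701/185 ≈ 31820.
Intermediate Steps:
31820 - o(-16) = 31820 - 1/(-169 - 16) = 31820 - 1/(-185) = 31820 - 1*(-1/185) = 31820 + 1/185 = 5886701/185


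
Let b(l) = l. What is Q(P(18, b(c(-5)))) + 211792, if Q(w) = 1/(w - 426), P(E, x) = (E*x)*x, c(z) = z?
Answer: 5083009/24 ≈ 2.1179e+5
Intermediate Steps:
P(E, x) = E*x**2
Q(w) = 1/(-426 + w)
Q(P(18, b(c(-5)))) + 211792 = 1/(-426 + 18*(-5)**2) + 211792 = 1/(-426 + 18*25) + 211792 = 1/(-426 + 450) + 211792 = 1/24 + 211792 = 5083009/24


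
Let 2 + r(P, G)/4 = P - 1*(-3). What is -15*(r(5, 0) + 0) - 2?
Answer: -362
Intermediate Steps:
r(P, G) = 4 + 4*P (r(P, G) = -8 + 4*(P - 1*(-3)) = -8 + 4*(P + 3) = -8 + 4*(3 + P) = -8 + (12 + 4*P) = 4 + 4*P)
-15*(r(5, 0) + 0) - 2 = -15*((4 + 4*5) + 0) - 2 = -15*((4 + 20) + 0) - 2 = -15*(24 + 0) - 2 = -15*24 - 2 = -360 - 2 = -362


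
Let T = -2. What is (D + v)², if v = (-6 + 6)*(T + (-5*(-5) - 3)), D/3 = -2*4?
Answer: 576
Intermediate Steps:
D = -24 (D = 3*(-2*4) = 3*(-8) = -24)
v = 0 (v = (-6 + 6)*(-2 + (-5*(-5) - 3)) = 0*(-2 + (25 - 3)) = 0*(-2 + 22) = 0*20 = 0)
(D + v)² = (-24 + 0)² = (-24)² = 576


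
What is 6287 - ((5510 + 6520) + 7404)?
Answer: -13147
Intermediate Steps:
6287 - ((5510 + 6520) + 7404) = 6287 - (12030 + 7404) = 6287 - 1*19434 = 6287 - 19434 = -13147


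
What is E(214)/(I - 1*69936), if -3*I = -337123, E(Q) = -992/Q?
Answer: -1488/13622705 ≈ -0.00010923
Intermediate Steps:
I = 337123/3 (I = -⅓*(-337123) = 337123/3 ≈ 1.1237e+5)
E(214)/(I - 1*69936) = (-992/214)/(337123/3 - 1*69936) = (-992*1/214)/(337123/3 - 69936) = -496/(107*127315/3) = -496/107*3/127315 = -1488/13622705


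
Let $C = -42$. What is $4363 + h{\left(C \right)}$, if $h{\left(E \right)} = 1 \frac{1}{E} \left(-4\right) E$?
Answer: $4359$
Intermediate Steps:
$h{\left(E \right)} = -4$ ($h{\left(E \right)} = \frac{1}{E} \left(-4\right) E = - \frac{4}{E} E = -4$)
$4363 + h{\left(C \right)} = 4363 - 4 = 4359$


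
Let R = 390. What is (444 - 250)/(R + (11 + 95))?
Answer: 97/248 ≈ 0.39113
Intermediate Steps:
(444 - 250)/(R + (11 + 95)) = (444 - 250)/(390 + (11 + 95)) = 194/(390 + 106) = 194/496 = 194*(1/496) = 97/248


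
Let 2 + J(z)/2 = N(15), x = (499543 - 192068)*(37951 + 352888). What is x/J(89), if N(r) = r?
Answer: 120173221525/26 ≈ 4.6220e+9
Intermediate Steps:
x = 120173221525 (x = 307475*390839 = 120173221525)
J(z) = 26 (J(z) = -4 + 2*15 = -4 + 30 = 26)
x/J(89) = 120173221525/26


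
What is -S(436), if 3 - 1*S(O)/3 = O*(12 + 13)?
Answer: 32691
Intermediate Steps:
S(O) = 9 - 75*O (S(O) = 9 - 3*O*(12 + 13) = 9 - 3*O*25 = 9 - 75*O)
-S(436) = -(9 - 75*436) = -(9 - 32700) = -1*(-32691) = 32691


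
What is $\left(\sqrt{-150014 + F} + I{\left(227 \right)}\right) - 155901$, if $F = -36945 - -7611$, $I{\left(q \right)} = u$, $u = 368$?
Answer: $-155533 + 2 i \sqrt{44837} \approx -1.5553 \cdot 10^{5} + 423.5 i$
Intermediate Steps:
$I{\left(q \right)} = 368$
$F = -29334$ ($F = -36945 + 7611 = -29334$)
$\left(\sqrt{-150014 + F} + I{\left(227 \right)}\right) - 155901 = \left(\sqrt{-150014 - 29334} + 368\right) - 155901 = \left(\sqrt{-179348} + 368\right) - 155901 = \left(2 i \sqrt{44837} + 368\right) - 155901 = \left(368 + 2 i \sqrt{44837}\right) - 155901 = -155533 + 2 i \sqrt{44837}$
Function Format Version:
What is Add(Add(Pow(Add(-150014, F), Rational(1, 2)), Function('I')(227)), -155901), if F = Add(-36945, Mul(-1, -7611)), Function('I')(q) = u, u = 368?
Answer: Add(-155533, Mul(2, I, Pow(44837, Rational(1, 2)))) ≈ Add(-1.5553e+5, Mul(423.50, I))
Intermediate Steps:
Function('I')(q) = 368
F = -29334 (F = Add(-36945, 7611) = -29334)
Add(Add(Pow(Add(-150014, F), Rational(1, 2)), Function('I')(227)), -155901) = Add(Add(Pow(Add(-150014, -29334), Rational(1, 2)), 368), -155901) = Add(Add(Pow(-179348, Rational(1, 2)), 368), -155901) = Add(Add(Mul(2, I, Pow(44837, Rational(1, 2))), 368), -155901) = Add(Add(368, Mul(2, I, Pow(44837, Rational(1, 2)))), -155901) = Add(-155533, Mul(2, I, Pow(44837, Rational(1, 2))))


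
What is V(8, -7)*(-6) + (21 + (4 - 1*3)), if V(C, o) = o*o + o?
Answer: -230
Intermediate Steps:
V(C, o) = o + o**2 (V(C, o) = o**2 + o = o + o**2)
V(8, -7)*(-6) + (21 + (4 - 1*3)) = -7*(1 - 7)*(-6) + (21 + (4 - 1*3)) = -7*(-6)*(-6) + (21 + (4 - 3)) = 42*(-6) + (21 + 1) = -252 + 22 = -230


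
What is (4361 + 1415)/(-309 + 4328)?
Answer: 5776/4019 ≈ 1.4372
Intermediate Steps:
(4361 + 1415)/(-309 + 4328) = 5776/4019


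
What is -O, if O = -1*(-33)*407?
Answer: -13431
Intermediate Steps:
O = 13431 (O = 33*407 = 13431)
-O = -1*13431 = -13431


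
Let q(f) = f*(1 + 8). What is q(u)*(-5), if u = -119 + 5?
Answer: 5130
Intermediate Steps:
u = -114
q(f) = 9*f (q(f) = f*9 = 9*f)
q(u)*(-5) = (9*(-114))*(-5) = -1026*(-5) = 5130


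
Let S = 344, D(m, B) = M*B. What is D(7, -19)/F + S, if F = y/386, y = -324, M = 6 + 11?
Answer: 118067/162 ≈ 728.81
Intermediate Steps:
M = 17
D(m, B) = 17*B
F = -162/193 (F = -324/386 = -324*1/386 = -162/193 ≈ -0.83938)
D(7, -19)/F + S = (17*(-19))/(-162/193) + 344 = -193/162*(-323) + 344 = 62339/162 + 344 = 118067/162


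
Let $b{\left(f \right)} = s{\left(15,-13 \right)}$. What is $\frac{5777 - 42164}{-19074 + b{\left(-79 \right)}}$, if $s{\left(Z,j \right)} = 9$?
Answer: $\frac{12129}{6355} \approx 1.9086$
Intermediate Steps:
$b{\left(f \right)} = 9$
$\frac{5777 - 42164}{-19074 + b{\left(-79 \right)}} = \frac{5777 - 42164}{-19074 + 9} = - \frac{36387}{-19065} = \left(-36387\right) \left(- \frac{1}{19065}\right) = \frac{12129}{6355}$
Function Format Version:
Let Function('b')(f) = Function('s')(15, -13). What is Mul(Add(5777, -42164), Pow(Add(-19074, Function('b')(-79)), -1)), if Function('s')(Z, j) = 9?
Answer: Rational(12129, 6355) ≈ 1.9086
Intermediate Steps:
Function('b')(f) = 9
Mul(Add(5777, -42164), Pow(Add(-19074, Function('b')(-79)), -1)) = Mul(Add(5777, -42164), Pow(Add(-19074, 9), -1)) = Mul(-36387, Pow(-19065, -1)) = Mul(-36387, Rational(-1, 19065)) = Rational(12129, 6355)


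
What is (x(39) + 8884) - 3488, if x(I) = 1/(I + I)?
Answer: 420889/78 ≈ 5396.0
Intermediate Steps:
x(I) = 1/(2*I)
(x(39) + 8884) - 3488 = ((1/2)/39 + 8884) - 3488 = ((1/2)*(1/39) + 8884) - 3488 = (1/78 + 8884) - 3488 = 692953/78 - 3488 = 420889/78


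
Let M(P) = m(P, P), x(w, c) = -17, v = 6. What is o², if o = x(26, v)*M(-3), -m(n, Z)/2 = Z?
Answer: 10404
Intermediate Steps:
m(n, Z) = -2*Z
M(P) = -2*P
o = -102 (o = -(-34)*(-3) = -17*6 = -102)
o² = (-102)² = 10404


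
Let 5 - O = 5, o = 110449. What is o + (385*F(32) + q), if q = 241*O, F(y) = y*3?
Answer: 147409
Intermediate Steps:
F(y) = 3*y
O = 0 (O = 5 - 1*5 = 5 - 5 = 0)
q = 0 (q = 241*0 = 0)
o + (385*F(32) + q) = 110449 + (385*(3*32) + 0) = 110449 + (385*96 + 0) = 110449 + (36960 + 0) = 110449 + 36960 = 147409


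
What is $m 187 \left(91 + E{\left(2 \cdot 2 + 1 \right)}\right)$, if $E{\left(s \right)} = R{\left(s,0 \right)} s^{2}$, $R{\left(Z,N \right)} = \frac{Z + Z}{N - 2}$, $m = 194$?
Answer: $-1233452$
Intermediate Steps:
$R{\left(Z,N \right)} = \frac{2 Z}{-2 + N}$
$E{\left(s \right)} = - s^{3}$ ($E{\left(s \right)} = \frac{2 s}{-2 + 0} s^{2} = \frac{2 s}{-2} s^{2} = 2 s \left(- \frac{1}{2}\right) s^{2} = - s s^{2} = - s^{3}$)
$m 187 \left(91 + E{\left(2 \cdot 2 + 1 \right)}\right) = 194 \cdot 187 \left(91 - \left(2 \cdot 2 + 1\right)^{3}\right) = 36278 \left(91 - \left(4 + 1\right)^{3}\right) = 36278 \left(91 - 5^{3}\right) = 36278 \left(91 - 125\right) = 36278 \left(-34\right) = -1233452$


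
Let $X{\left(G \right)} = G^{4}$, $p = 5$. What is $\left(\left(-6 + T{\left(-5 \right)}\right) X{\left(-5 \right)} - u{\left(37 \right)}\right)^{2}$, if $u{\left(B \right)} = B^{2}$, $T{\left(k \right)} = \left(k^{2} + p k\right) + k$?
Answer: $67963536$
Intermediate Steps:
$T{\left(k \right)} = k^{2} + 6 k$ ($T{\left(k \right)} = \left(k^{2} + 5 k\right) + k = k^{2} + 6 k$)
$\left(\left(-6 + T{\left(-5 \right)}\right) X{\left(-5 \right)} - u{\left(37 \right)}\right)^{2} = \left(\left(-6 - 5 \left(6 - 5\right)\right) \left(-5\right)^{4} - 37^{2}\right)^{2} = \left(\left(-6 - 5\right) 625 - 1369\right)^{2} = \left(\left(-11\right) 625 - 1369\right)^{2} = \left(-6875 - 1369\right)^{2} = \left(-8244\right)^{2} = 67963536$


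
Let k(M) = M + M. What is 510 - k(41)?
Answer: 428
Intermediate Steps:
k(M) = 2*M
510 - k(41) = 510 - 2*41 = 510 - 1*82 = 510 - 82 = 428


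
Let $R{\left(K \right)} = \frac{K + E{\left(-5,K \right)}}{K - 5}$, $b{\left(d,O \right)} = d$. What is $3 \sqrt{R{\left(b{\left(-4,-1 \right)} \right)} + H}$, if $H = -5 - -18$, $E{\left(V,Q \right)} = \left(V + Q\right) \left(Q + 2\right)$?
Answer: $\sqrt{103} \approx 10.149$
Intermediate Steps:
$E{\left(V,Q \right)} = \left(2 + Q\right) \left(Q + V\right)$ ($E{\left(V,Q \right)} = \left(Q + V\right) \left(2 + Q\right) = \left(2 + Q\right) \left(Q + V\right)$)
$H = 13$ ($H = -5 + 18 = 13$)
$R{\left(K \right)} = \frac{-10 + K^{2} - 2 K}{-5 + K}$ ($R{\left(K \right)} = \frac{K + \left(K^{2} + 2 K + 2 \left(-5\right) + K \left(-5\right)\right)}{K - 5} = \frac{K + \left(K^{2} + 2 K - 10 - 5 K\right)}{-5 + K} = \frac{K - \left(10 - K^{2} + 3 K\right)}{-5 + K} = \frac{-10 + K^{2} - 2 K}{-5 + K}$)
$3 \sqrt{R{\left(b{\left(-4,-1 \right)} \right)} + H} = 3 \sqrt{\frac{-10 + \left(-4\right)^{2} - -8}{-5 - 4} + 13} = 3 \sqrt{\frac{-10 + 16 + 8}{-9} + 13} = 3 \sqrt{\left(- \frac{1}{9}\right) 14 + 13} = 3 \sqrt{- \frac{14}{9} + 13} = 3 \sqrt{\frac{103}{9}} = 3 \frac{\sqrt{103}}{3} = \sqrt{103}$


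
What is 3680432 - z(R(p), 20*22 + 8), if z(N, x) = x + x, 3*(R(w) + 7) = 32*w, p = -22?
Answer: 3679536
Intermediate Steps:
R(w) = -7 + 32*w/3 (R(w) = -7 + (32*w)/3 = -7 + 32*w/3)
z(N, x) = 2*x
3680432 - z(R(p), 20*22 + 8) = 3680432 - 2*(20*22 + 8) = 3680432 - 2*(440 + 8) = 3680432 - 2*448 = 3680432 - 1*896 = 3680432 - 896 = 3679536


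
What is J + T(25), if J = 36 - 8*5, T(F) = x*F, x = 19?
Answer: 471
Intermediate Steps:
T(F) = 19*F
J = -4 (J = 36 - 40 = -4)
J + T(25) = -4 + 19*25 = -4 + 475 = 471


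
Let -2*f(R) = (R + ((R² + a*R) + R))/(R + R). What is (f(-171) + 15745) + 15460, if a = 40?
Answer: 124949/4 ≈ 31237.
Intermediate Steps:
f(R) = -(R² + 42*R)/(4*R) (f(R) = -(R + ((R² + 40*R) + R))/(2*(R + R)) = -(R + (R² + 41*R))/(2*(2*R)) = -(R² + 42*R)*1/(2*R)/2 = -(R² + 42*R)/(4*R))
(f(-171) + 15745) + 15460 = ((-21/2 - ¼*(-171)) + 15745) + 15460 = ((-21/2 + 171/4) + 15745) + 15460 = (129/4 + 15745) + 15460 = 63109/4 + 15460 = 124949/4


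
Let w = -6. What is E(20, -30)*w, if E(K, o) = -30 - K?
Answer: 300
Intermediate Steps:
E(20, -30)*w = (-30 - 1*20)*(-6) = (-30 - 20)*(-6) = -50*(-6) = 300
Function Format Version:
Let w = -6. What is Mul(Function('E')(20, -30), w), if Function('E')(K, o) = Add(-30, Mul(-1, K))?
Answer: 300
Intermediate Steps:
Mul(Function('E')(20, -30), w) = Mul(Add(-30, Mul(-1, 20)), -6) = Mul(Add(-30, -20), -6) = Mul(-50, -6) = 300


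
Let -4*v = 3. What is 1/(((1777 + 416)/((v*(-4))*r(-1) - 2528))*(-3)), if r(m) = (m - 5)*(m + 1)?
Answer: 2528/6579 ≈ 0.38425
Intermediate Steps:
r(m) = (1 + m)*(-5 + m) (r(m) = (-5 + m)*(1 + m) = (1 + m)*(-5 + m))
v = -3/4 (v = -1/4*3 = -3/4 ≈ -0.75000)
1/(((1777 + 416)/((v*(-4))*r(-1) - 2528))*(-3)) = 1/(((1777 + 416)/((-3/4*(-4))*(-5 + (-1)**2 - 4*(-1)) - 2528))*(-3)) = 1/((2193/(3*(-5 + 1 + 4) - 2528))*(-3)) = 1/((2193/(3*0 - 2528))*(-3)) = 1/((2193/(0 - 2528))*(-3)) = 1/((2193/(-2528))*(-3)) = 1/((2193*(-1/2528))*(-3)) = 1/(-2193/2528*(-3)) = 1/(6579/2528) = 2528/6579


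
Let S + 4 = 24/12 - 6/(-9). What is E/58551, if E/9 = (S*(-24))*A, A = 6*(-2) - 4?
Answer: -1536/19517 ≈ -0.078701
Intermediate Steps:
A = -16 (A = -12 - 4 = -16)
S = -4/3 (S = -4 + (24/12 - 6/(-9)) = -4 + (24*(1/12) - 6*(-⅑)) = -4 + (2 + ⅔) = -4 + 8/3 = -4/3 ≈ -1.3333)
E = -4608 (E = 9*(-4/3*(-24)*(-16)) = 9*(32*(-16)) = 9*(-512) = -4608)
E/58551 = -4608/58551 = -4608*1/58551 = -1536/19517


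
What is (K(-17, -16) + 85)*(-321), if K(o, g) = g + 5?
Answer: -23754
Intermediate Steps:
K(o, g) = 5 + g
(K(-17, -16) + 85)*(-321) = ((5 - 16) + 85)*(-321) = (-11 + 85)*(-321) = 74*(-321) = -23754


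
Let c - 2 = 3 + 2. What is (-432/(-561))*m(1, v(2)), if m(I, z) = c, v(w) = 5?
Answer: 1008/187 ≈ 5.3904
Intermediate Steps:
c = 7 (c = 2 + (3 + 2) = 2 + 5 = 7)
m(I, z) = 7
(-432/(-561))*m(1, v(2)) = -432/(-561)*7 = -432*(-1/561)*7 = (144/187)*7 = 1008/187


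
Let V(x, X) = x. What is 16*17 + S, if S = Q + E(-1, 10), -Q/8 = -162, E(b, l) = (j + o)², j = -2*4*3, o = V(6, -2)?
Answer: 1892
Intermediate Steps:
o = 6
j = -24 (j = -8*3 = -24)
E(b, l) = 324 (E(b, l) = (-24 + 6)² = (-18)² = 324)
Q = 1296 (Q = -8*(-162) = 1296)
S = 1620 (S = 1296 + 324 = 1620)
16*17 + S = 16*17 + 1620 = 272 + 1620 = 1892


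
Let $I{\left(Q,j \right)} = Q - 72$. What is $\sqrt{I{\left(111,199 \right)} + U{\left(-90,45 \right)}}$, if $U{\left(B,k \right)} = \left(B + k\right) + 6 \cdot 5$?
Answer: $2 \sqrt{6} \approx 4.899$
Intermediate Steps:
$U{\left(B,k \right)} = 30 + B + k$ ($U{\left(B,k \right)} = \left(B + k\right) + 30 = 30 + B + k$)
$I{\left(Q,j \right)} = -72 + Q$
$\sqrt{I{\left(111,199 \right)} + U{\left(-90,45 \right)}} = \sqrt{\left(-72 + 111\right) + \left(30 - 90 + 45\right)} = \sqrt{39 - 15} = \sqrt{24} = 2 \sqrt{6}$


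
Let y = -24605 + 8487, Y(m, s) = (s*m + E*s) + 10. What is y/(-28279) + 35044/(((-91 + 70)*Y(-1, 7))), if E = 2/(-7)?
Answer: -990670798/593859 ≈ -1668.2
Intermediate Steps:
E = -2/7 (E = 2*(-⅐) = -2/7 ≈ -0.28571)
Y(m, s) = 10 - 2*s/7 + m*s (Y(m, s) = (s*m - 2*s/7) + 10 = (m*s - 2*s/7) + 10 = (-2*s/7 + m*s) + 10 = 10 - 2*s/7 + m*s)
y = -16118
y/(-28279) + 35044/(((-91 + 70)*Y(-1, 7))) = -16118/(-28279) + 35044/(((-91 + 70)*(10 - 2/7*7 - 1*7))) = -16118*(-1/28279) + 35044/((-21*(10 - 2 - 7))) = 16118/28279 + 35044/((-21*1)) = 16118/28279 + 35044/(-21) = 16118/28279 + 35044*(-1/21) = 16118/28279 - 35044/21 = -990670798/593859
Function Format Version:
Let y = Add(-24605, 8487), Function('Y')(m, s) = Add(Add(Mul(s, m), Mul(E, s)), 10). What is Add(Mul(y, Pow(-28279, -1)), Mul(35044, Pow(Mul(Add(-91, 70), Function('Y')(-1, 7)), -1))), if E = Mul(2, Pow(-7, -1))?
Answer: Rational(-990670798, 593859) ≈ -1668.2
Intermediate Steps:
E = Rational(-2, 7) (E = Mul(2, Rational(-1, 7)) = Rational(-2, 7) ≈ -0.28571)
Function('Y')(m, s) = Add(10, Mul(Rational(-2, 7), s), Mul(m, s)) (Function('Y')(m, s) = Add(Add(Mul(s, m), Mul(Rational(-2, 7), s)), 10) = Add(Add(Mul(m, s), Mul(Rational(-2, 7), s)), 10) = Add(Add(Mul(Rational(-2, 7), s), Mul(m, s)), 10) = Add(10, Mul(Rational(-2, 7), s), Mul(m, s)))
y = -16118
Add(Mul(y, Pow(-28279, -1)), Mul(35044, Pow(Mul(Add(-91, 70), Function('Y')(-1, 7)), -1))) = Add(Mul(-16118, Pow(-28279, -1)), Mul(35044, Pow(Mul(Add(-91, 70), Add(10, Mul(Rational(-2, 7), 7), Mul(-1, 7))), -1))) = Add(Mul(-16118, Rational(-1, 28279)), Mul(35044, Pow(Mul(-21, Add(10, -2, -7)), -1))) = Add(Rational(16118, 28279), Mul(35044, Pow(Mul(-21, 1), -1))) = Add(Rational(16118, 28279), Mul(35044, Pow(-21, -1))) = Add(Rational(16118, 28279), Mul(35044, Rational(-1, 21))) = Add(Rational(16118, 28279), Rational(-35044, 21)) = Rational(-990670798, 593859)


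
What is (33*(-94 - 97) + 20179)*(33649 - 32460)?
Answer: 16498564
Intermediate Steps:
(33*(-94 - 97) + 20179)*(33649 - 32460) = (33*(-191) + 20179)*1189 = (-6303 + 20179)*1189 = 13876*1189 = 16498564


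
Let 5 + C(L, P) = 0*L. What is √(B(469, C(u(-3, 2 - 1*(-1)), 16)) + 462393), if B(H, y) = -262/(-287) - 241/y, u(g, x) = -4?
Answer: 4*√59517022495/1435 ≈ 680.03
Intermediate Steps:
C(L, P) = -5 (C(L, P) = -5 + 0*L = -5 + 0 = -5)
B(H, y) = 262/287 - 241/y (B(H, y) = -262*(-1/287) - 241/y = 262/287 - 241/y)
√(B(469, C(u(-3, 2 - 1*(-1)), 16)) + 462393) = √((262/287 - 241/(-5)) + 462393) = √((262/287 - 241*(-⅕)) + 462393) = √((262/287 + 241/5) + 462393) = √(70477/1435 + 462393) = √(663604432/1435) = 4*√59517022495/1435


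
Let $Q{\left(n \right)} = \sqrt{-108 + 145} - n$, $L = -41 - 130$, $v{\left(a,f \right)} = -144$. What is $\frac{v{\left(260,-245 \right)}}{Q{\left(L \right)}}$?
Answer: $- \frac{6156}{7301} + \frac{36 \sqrt{37}}{7301} \approx -0.81318$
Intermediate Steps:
$L = -171$
$Q{\left(n \right)} = \sqrt{37} - n$
$\frac{v{\left(260,-245 \right)}}{Q{\left(L \right)}} = - \frac{144}{\sqrt{37} - -171} = - \frac{144}{\sqrt{37} + 171} = - \frac{144}{171 + \sqrt{37}}$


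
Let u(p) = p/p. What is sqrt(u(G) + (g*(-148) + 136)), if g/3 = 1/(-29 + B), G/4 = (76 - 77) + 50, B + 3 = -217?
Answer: sqrt(956077)/83 ≈ 11.781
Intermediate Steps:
B = -220 (B = -3 - 217 = -220)
G = 196 (G = 4*((76 - 77) + 50) = 4*(-1 + 50) = 4*49 = 196)
u(p) = 1
g = -1/83 (g = 3/(-29 - 220) = 3/(-249) = 3*(-1/249) = -1/83 ≈ -0.012048)
sqrt(u(G) + (g*(-148) + 136)) = sqrt(1 + (-1/83*(-148) + 136)) = sqrt(1 + (148/83 + 136)) = sqrt(1 + 11436/83) = sqrt(11519/83) = sqrt(956077)/83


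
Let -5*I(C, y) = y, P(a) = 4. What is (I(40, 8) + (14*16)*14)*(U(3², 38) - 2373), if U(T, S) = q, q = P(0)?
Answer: -37126968/5 ≈ -7.4254e+6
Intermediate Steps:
q = 4
U(T, S) = 4
I(C, y) = -y/5
(I(40, 8) + (14*16)*14)*(U(3², 38) - 2373) = (-⅕*8 + (14*16)*14)*(4 - 2373) = (-8/5 + 224*14)*(-2369) = (-8/5 + 3136)*(-2369) = (15672/5)*(-2369) = -37126968/5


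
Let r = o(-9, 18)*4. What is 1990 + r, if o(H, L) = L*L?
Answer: 3286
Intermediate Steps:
o(H, L) = L²
r = 1296 (r = 18²*4 = 324*4 = 1296)
1990 + r = 1990 + 1296 = 3286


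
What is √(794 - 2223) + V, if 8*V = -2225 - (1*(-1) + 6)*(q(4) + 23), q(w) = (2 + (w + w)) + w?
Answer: -1205/4 + I*√1429 ≈ -301.25 + 37.802*I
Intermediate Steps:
q(w) = 2 + 3*w (q(w) = (2 + 2*w) + w = 2 + 3*w)
V = -1205/4 (V = (-2225 - (1*(-1) + 6)*((2 + 3*4) + 23))/8 = (-2225 - (-1 + 6)*((2 + 12) + 23))/8 = (-2225 - 5*(14 + 23))/8 = (-2225 - 5*37)/8 = (-2225 - 1*185)/8 = (-2225 - 185)/8 = (⅛)*(-2410) = -1205/4 ≈ -301.25)
√(794 - 2223) + V = √(794 - 2223) - 1205/4 = √(-1429) - 1205/4 = I*√1429 - 1205/4 = -1205/4 + I*√1429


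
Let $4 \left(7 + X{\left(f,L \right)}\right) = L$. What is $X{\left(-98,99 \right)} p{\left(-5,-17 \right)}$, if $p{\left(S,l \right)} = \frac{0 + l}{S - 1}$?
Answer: $\frac{1207}{24} \approx 50.292$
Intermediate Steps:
$p{\left(S,l \right)} = \frac{l}{-1 + S}$
$X{\left(f,L \right)} = -7 + \frac{L}{4}$
$X{\left(-98,99 \right)} p{\left(-5,-17 \right)} = \left(-7 + \frac{1}{4} \cdot 99\right) \left(- \frac{17}{-1 - 5}\right) = \left(-7 + \frac{99}{4}\right) \left(- \frac{17}{-6}\right) = \frac{71 \left(\left(-17\right) \left(- \frac{1}{6}\right)\right)}{4} = \frac{71}{4} \cdot \frac{17}{6} = \frac{1207}{24}$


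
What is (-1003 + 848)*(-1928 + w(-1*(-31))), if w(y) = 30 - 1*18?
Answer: 296980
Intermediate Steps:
w(y) = 12 (w(y) = 30 - 18 = 12)
(-1003 + 848)*(-1928 + w(-1*(-31))) = (-1003 + 848)*(-1928 + 12) = -155*(-1916) = 296980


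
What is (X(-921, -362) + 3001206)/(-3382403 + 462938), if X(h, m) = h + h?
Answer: -999788/973155 ≈ -1.0274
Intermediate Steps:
X(h, m) = 2*h
(X(-921, -362) + 3001206)/(-3382403 + 462938) = (2*(-921) + 3001206)/(-3382403 + 462938) = (-1842 + 3001206)/(-2919465) = 2999364*(-1/2919465) = -999788/973155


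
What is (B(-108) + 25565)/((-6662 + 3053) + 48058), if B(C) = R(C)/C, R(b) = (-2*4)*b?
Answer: 25557/44449 ≈ 0.57497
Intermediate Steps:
R(b) = -8*b
B(C) = -8 (B(C) = (-8*C)/C = -8)
(B(-108) + 25565)/((-6662 + 3053) + 48058) = (-8 + 25565)/((-6662 + 3053) + 48058) = 25557/(-3609 + 48058) = 25557/44449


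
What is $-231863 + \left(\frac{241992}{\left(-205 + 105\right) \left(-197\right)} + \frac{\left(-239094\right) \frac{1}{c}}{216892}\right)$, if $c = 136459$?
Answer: $- \frac{16897809071509883753}{72882281116450} \approx -2.3185 \cdot 10^{5}$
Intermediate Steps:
$-231863 + \left(\frac{241992}{\left(-205 + 105\right) \left(-197\right)} + \frac{\left(-239094\right) \frac{1}{c}}{216892}\right) = -231863 + \left(\frac{241992}{\left(-205 + 105\right) \left(-197\right)} + \frac{\left(-239094\right) \frac{1}{136459}}{216892}\right) = -231863 + \left(\frac{241992}{\left(-100\right) \left(-197\right)} + \left(-239094\right) \frac{1}{136459} \cdot \frac{1}{216892}\right) = -231863 + \left(\frac{241992}{19700} - \frac{119547}{14798432714}\right) = -231863 + \left(241992 \cdot \frac{1}{19700} - \frac{119547}{14798432714}\right) = -231863 + \left(\frac{60498}{4925} - \frac{119547}{14798432714}\right) = -231863 + \frac{895274993562597}{72882281116450} = - \frac{16897809071509883753}{72882281116450}$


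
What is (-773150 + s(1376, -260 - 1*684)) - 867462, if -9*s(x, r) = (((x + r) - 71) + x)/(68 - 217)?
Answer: -244450995/149 ≈ -1.6406e+6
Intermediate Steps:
s(x, r) = -71/1341 + r/1341 + 2*x/1341 (s(x, r) = -(((x + r) - 71) + x)/(9*(68 - 217)) = -(((r + x) - 71) + x)/(9*(-149)) = -((-71 + r + x) + x)*(-1)/(9*149) = -(-71 + r + 2*x)*(-1)/(9*149) = -(71/149 - 2*x/149 - r/149)/9 = -71/1341 + r/1341 + 2*x/1341)
(-773150 + s(1376, -260 - 1*684)) - 867462 = (-773150 + (-71/1341 + (-260 - 1*684)/1341 + (2/1341)*1376)) - 867462 = (-773150 + (-71/1341 + (-260 - 684)/1341 + 2752/1341)) - 867462 = (-773150 + (-71/1341 + (1/1341)*(-944) + 2752/1341)) - 867462 = (-773150 + (-71/1341 - 944/1341 + 2752/1341)) - 867462 = (-773150 + 193/149) - 867462 = -115199157/149 - 867462 = -244450995/149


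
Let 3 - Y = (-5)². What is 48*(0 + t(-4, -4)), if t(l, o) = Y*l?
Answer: 4224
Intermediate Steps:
Y = -22 (Y = 3 - 1*(-5)² = 3 - 1*25 = 3 - 25 = -22)
t(l, o) = -22*l
48*(0 + t(-4, -4)) = 48*(0 - 22*(-4)) = 48*(0 + 88) = 48*88 = 4224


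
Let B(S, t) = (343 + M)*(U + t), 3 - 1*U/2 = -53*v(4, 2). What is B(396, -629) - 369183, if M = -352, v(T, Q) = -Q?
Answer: -361668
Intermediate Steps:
U = -206 (U = 6 - (-106)*(-1*2) = 6 - (-106)*(-2) = 6 - 2*106 = 6 - 212 = -206)
B(S, t) = 1854 - 9*t (B(S, t) = (343 - 352)*(-206 + t) = -9*(-206 + t) = 1854 - 9*t)
B(396, -629) - 369183 = (1854 - 9*(-629)) - 369183 = (1854 + 5661) - 369183 = 7515 - 369183 = -361668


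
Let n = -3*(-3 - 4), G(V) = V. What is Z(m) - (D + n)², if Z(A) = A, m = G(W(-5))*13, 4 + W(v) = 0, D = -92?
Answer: -5093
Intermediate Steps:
W(v) = -4 (W(v) = -4 + 0 = -4)
n = 21 (n = -3*(-7) = 21)
m = -52 (m = -4*13 = -52)
Z(m) - (D + n)² = -52 - (-92 + 21)² = -52 - 1*(-71)² = -52 - 1*5041 = -52 - 5041 = -5093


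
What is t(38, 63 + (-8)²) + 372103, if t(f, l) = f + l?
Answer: 372268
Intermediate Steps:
t(38, 63 + (-8)²) + 372103 = (38 + (63 + (-8)²)) + 372103 = (38 + (63 + 64)) + 372103 = (38 + 127) + 372103 = 165 + 372103 = 372268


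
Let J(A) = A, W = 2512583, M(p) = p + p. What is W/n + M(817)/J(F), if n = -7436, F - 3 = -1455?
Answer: -83191385/245388 ≈ -339.02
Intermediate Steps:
M(p) = 2*p
F = -1452 (F = 3 - 1455 = -1452)
W/n + M(817)/J(F) = 2512583/(-7436) + (2*817)/(-1452) = 2512583*(-1/7436) + 1634*(-1/1452) = -2512583/7436 - 817/726 = -83191385/245388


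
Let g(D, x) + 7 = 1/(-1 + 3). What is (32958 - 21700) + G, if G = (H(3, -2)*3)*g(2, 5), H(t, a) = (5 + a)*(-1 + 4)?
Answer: 22165/2 ≈ 11083.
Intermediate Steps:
g(D, x) = -13/2 (g(D, x) = -7 + 1/(-1 + 3) = -7 + 1/2 = -7 + ½ = -13/2)
H(t, a) = 15 + 3*a (H(t, a) = (5 + a)*3 = 15 + 3*a)
G = -351/2 (G = ((15 + 3*(-2))*3)*(-13/2) = ((15 - 6)*3)*(-13/2) = (9*3)*(-13/2) = 27*(-13/2) = -351/2 ≈ -175.50)
(32958 - 21700) + G = (32958 - 21700) - 351/2 = 11258 - 351/2 = 22165/2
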